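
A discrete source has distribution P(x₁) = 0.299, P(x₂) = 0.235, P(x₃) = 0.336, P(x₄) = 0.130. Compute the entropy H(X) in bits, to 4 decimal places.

H = −Σ pᵢ log₂ pᵢ.
−0.299·log₂(0.299) = 0.5208
−0.235·log₂(0.235) = 0.4910
−0.336·log₂(0.336) = 0.5287
−0.130·log₂(0.130) = 0.3826
Sum ≈ 1.9231 → 1.9231 bits.

1.9231 bits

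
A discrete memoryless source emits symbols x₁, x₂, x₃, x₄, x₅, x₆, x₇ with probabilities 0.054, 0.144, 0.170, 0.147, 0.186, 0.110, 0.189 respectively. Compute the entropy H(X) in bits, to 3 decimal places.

2.727 bits

H = −Σ pᵢ log₂ pᵢ.
−0.054·log₂(0.054) = 0.2274
−0.144·log₂(0.144) = 0.4026
−0.170·log₂(0.170) = 0.4346
−0.147·log₂(0.147) = 0.4066
−0.186·log₂(0.186) = 0.4514
−0.110·log₂(0.110) = 0.3503
−0.189·log₂(0.189) = 0.4543
Sum ≈ 2.7271 → 2.727 bits.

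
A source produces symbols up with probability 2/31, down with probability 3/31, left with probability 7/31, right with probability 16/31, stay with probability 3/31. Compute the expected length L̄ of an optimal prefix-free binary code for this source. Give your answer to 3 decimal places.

1.903 bits/symbol

Repeatedly combine the two least-probable nodes; the expected code length is the sum of the merged weights.
merge 2/31 + 3/31 → 5/31
merge 3/31 + 5/31 → 8/31
merge 7/31 + 8/31 → 15/31
merge 15/31 + 16/31 → 1
L = 5/31 + 8/31 + 15/31 + 1 = 59/31 ≈ 1.903 bits/symbol.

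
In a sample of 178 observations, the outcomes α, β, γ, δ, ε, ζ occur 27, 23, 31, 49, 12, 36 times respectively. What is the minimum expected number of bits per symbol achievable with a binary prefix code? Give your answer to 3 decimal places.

Probabilities are the counts divided by 178.
Repeatedly combine the two least-probable nodes; the expected code length is the sum of the merged weights.
merge 6/89 + 23/178 → 35/178
merge 27/178 + 31/178 → 29/89
merge 35/178 + 18/89 → 71/178
merge 49/178 + 29/89 → 107/178
merge 71/178 + 107/178 → 1
L = 35/178 + 29/89 + 71/178 + 107/178 + 1 = 449/178 ≈ 2.522 bits/symbol.

2.522 bits/symbol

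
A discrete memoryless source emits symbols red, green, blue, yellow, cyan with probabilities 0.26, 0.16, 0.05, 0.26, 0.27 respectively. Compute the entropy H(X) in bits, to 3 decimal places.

H = −Σ pᵢ log₂ pᵢ.
−0.26·log₂(0.26) = 0.5053
−0.16·log₂(0.16) = 0.4230
−0.05·log₂(0.05) = 0.2161
−0.26·log₂(0.26) = 0.5053
−0.27·log₂(0.27) = 0.5100
Sum ≈ 2.1597 → 2.160 bits.

2.160 bits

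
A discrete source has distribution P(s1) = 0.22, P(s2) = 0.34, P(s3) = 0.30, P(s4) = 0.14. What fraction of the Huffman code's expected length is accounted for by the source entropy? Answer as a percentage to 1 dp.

96.4%

Entropy H = −Σ p log₂ p ≈ 1.9279 bits.
Huffman merges: 7/50+11/50→9/25; 3/10+17/50→16/25; 9/25+16/25→1. L = 2 ≈ 2.0000.
Efficiency = H/L = 1.9279/2.0000 = 96.4%.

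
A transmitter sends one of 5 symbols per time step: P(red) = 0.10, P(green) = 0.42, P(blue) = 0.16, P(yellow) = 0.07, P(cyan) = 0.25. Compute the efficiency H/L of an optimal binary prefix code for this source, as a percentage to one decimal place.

Entropy H = −Σ p log₂ p ≈ 2.0494 bits.
Huffman merges: 7/100+1/10→17/100; 4/25+17/100→33/100; 1/4+33/100→29/50; 21/50+29/50→1. L = 52/25 ≈ 2.0800.
Efficiency = H/L = 2.0494/2.0800 = 98.5%.

98.5%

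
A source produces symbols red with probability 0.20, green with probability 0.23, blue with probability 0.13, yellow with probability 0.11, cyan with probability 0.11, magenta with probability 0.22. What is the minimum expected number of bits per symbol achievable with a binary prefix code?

2.55 bits/symbol

Repeatedly combine the two least-probable nodes; the expected code length is the sum of the merged weights.
merge 11/100 + 11/100 → 11/50
merge 13/100 + 1/5 → 33/100
merge 11/50 + 11/50 → 11/25
merge 23/100 + 33/100 → 14/25
merge 11/25 + 14/25 → 1
L = 11/50 + 33/100 + 11/25 + 14/25 + 1 = 51/20 = 2.55 bits/symbol.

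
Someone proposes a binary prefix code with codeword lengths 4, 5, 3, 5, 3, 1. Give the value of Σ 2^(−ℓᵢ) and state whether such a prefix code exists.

With common denominator 2^5 = 32: Σ 2^(−ℓᵢ) = 2/32 + 1/32 + 4/32 + 1/32 + 4/32 + 16/32 = 28/32 = 0.875.
Kraft's inequality requires Σ ≤ 1; here Σ = 0.875 ≤ 1, so such a prefix code exists.

0.875; yes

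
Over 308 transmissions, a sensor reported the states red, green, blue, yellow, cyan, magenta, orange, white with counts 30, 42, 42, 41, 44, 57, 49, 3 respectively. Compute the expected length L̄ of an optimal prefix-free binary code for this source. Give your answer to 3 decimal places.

2.922 bits/symbol

Probabilities are the counts divided by 308.
Repeatedly combine the two least-probable nodes; the expected code length is the sum of the merged weights.
merge 3/308 + 15/154 → 3/28
merge 3/28 + 41/308 → 37/154
merge 3/22 + 3/22 → 3/11
merge 1/7 + 7/44 → 93/308
merge 57/308 + 37/154 → 131/308
merge 3/11 + 93/308 → 177/308
merge 131/308 + 177/308 → 1
L = 3/28 + 37/154 + 3/11 + 93/308 + 131/308 + 177/308 + 1 = 225/77 ≈ 2.922 bits/symbol.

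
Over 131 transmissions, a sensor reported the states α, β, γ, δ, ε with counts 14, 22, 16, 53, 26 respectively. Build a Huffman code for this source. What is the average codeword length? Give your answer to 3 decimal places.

Probabilities are the counts divided by 131.
Repeatedly combine the two least-probable nodes; the expected code length is the sum of the merged weights.
merge 14/131 + 16/131 → 30/131
merge 22/131 + 26/131 → 48/131
merge 30/131 + 48/131 → 78/131
merge 53/131 + 78/131 → 1
L = 30/131 + 48/131 + 78/131 + 1 = 287/131 ≈ 2.191 bits/symbol.

2.191 bits/symbol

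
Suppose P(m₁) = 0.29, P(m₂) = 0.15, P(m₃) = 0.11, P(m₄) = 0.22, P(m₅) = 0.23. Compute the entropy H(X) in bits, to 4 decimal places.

2.2470 bits

H = −Σ pᵢ log₂ pᵢ.
−0.29·log₂(0.29) = 0.5179
−0.15·log₂(0.15) = 0.4105
−0.11·log₂(0.11) = 0.3503
−0.22·log₂(0.22) = 0.4806
−0.23·log₂(0.23) = 0.4877
Sum ≈ 2.2470 → 2.2470 bits.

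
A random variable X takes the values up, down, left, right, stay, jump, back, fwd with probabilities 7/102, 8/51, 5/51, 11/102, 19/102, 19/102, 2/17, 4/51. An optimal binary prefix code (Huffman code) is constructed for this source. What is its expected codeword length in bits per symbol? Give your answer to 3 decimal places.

Repeatedly combine the two least-probable nodes; the expected code length is the sum of the merged weights.
merge 7/102 + 4/51 → 5/34
merge 5/51 + 11/102 → 7/34
merge 2/17 + 5/34 → 9/34
merge 8/51 + 19/102 → 35/102
merge 19/102 + 7/34 → 20/51
merge 9/34 + 35/102 → 31/51
merge 20/51 + 31/51 → 1
L = 5/34 + 7/34 + 9/34 + 35/102 + 20/51 + 31/51 + 1 = 151/51 ≈ 2.961 bits/symbol.

2.961 bits/symbol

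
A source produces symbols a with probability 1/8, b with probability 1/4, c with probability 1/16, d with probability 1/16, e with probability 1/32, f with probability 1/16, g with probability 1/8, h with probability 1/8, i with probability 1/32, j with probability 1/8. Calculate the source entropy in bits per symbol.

3.0625 bits

Each probability is a power of 1/2, so log₂(1/p) is an integer.
H = Σ p·log₂(1/p) = 1/8·3 + 1/4·2 + 1/16·4 + 1/16·4 + 1/32·5 + 1/16·4 + 1/8·3 + 1/8·3 + 1/32·5 + 1/8·3 = 3.0625 bits.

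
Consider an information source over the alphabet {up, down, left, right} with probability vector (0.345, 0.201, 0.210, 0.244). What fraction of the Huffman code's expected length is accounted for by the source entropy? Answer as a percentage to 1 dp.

Entropy H = −Σ p log₂ p ≈ 1.9643 bits.
Huffman merges: 201/1000+21/100→411/1000; 61/250+69/200→589/1000; 411/1000+589/1000→1. L = 2 ≈ 2.0000.
Efficiency = H/L = 1.9643/2.0000 = 98.2%.

98.2%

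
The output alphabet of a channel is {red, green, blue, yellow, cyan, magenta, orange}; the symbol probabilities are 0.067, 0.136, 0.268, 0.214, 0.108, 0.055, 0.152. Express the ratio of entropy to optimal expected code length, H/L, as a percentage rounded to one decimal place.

99.5%

Entropy H = −Σ p log₂ p ≈ 2.6279 bits.
Huffman merges: 11/200+67/1000→61/500; 27/250+61/500→23/100; 17/125+19/125→36/125; 107/500+23/100→111/250; 67/250+36/125→139/250; 111/250+139/250→1. L = 66/25 ≈ 2.6400.
Efficiency = H/L = 2.6279/2.6400 = 99.5%.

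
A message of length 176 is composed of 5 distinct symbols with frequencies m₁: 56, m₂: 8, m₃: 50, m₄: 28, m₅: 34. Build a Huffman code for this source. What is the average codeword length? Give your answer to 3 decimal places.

Probabilities are the counts divided by 176.
Repeatedly combine the two least-probable nodes; the expected code length is the sum of the merged weights.
merge 1/22 + 7/44 → 9/44
merge 17/88 + 9/44 → 35/88
merge 25/88 + 7/22 → 53/88
merge 35/88 + 53/88 → 1
L = 9/44 + 35/88 + 53/88 + 1 = 97/44 ≈ 2.205 bits/symbol.

2.205 bits/symbol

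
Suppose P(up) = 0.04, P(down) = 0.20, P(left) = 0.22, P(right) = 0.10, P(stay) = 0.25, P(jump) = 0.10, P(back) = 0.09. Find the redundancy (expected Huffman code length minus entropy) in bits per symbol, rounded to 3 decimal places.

Entropy H = −Σ p log₂ p ≈ 2.6078 bits.
Huffman merges: 1/25+9/100→13/100; 1/10+1/10→1/5; 13/100+1/5→33/100; 1/5+11/50→21/50; 1/4+33/100→29/50; 21/50+29/50→1. L = 133/50 ≈ 2.6600.
L − H = 2.6600 − 2.6078 = 0.052 bits.

0.052 bits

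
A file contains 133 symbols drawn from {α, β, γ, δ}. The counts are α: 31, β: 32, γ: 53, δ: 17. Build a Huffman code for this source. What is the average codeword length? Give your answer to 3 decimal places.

Probabilities are the counts divided by 133.
Repeatedly combine the two least-probable nodes; the expected code length is the sum of the merged weights.
merge 17/133 + 31/133 → 48/133
merge 32/133 + 48/133 → 80/133
merge 53/133 + 80/133 → 1
L = 48/133 + 80/133 + 1 = 261/133 ≈ 1.962 bits/symbol.

1.962 bits/symbol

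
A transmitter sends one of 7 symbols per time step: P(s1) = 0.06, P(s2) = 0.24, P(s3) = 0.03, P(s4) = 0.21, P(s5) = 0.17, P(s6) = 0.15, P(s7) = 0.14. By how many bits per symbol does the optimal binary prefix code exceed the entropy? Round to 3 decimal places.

0.036 bits

Entropy H = −Σ p log₂ p ≈ 2.6045 bits.
Huffman merges: 3/100+3/50→9/100; 9/100+7/50→23/100; 3/20+17/100→8/25; 21/100+23/100→11/25; 6/25+8/25→14/25; 11/25+14/25→1. L = 66/25 ≈ 2.6400.
L − H = 2.6400 − 2.6045 = 0.036 bits.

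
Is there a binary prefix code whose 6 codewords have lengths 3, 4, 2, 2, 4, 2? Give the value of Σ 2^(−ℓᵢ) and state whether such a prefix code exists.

With common denominator 2^4 = 16: Σ 2^(−ℓᵢ) = 2/16 + 1/16 + 4/16 + 4/16 + 1/16 + 4/16 = 16/16 = 1.
Kraft's inequality requires Σ ≤ 1; here Σ = 1 ≤ 1, so such a prefix code exists.

1; yes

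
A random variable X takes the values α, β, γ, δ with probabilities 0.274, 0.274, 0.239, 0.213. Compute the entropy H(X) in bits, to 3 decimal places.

1.992 bits

H = −Σ pᵢ log₂ pᵢ.
−0.274·log₂(0.274) = 0.5118
−0.274·log₂(0.274) = 0.5118
−0.239·log₂(0.239) = 0.4935
−0.213·log₂(0.213) = 0.4752
Sum ≈ 1.9923 → 1.992 bits.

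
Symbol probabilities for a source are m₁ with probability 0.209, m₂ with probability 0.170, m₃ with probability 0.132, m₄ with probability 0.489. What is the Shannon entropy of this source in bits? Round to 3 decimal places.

H = −Σ pᵢ log₂ pᵢ.
−0.209·log₂(0.209) = 0.4720
−0.170·log₂(0.170) = 0.4346
−0.132·log₂(0.132) = 0.3856
−0.489·log₂(0.489) = 0.5047
Sum ≈ 1.7969 → 1.797 bits.

1.797 bits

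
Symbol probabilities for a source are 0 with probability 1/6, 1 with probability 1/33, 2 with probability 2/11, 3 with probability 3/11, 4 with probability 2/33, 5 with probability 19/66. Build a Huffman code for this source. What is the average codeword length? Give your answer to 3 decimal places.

Repeatedly combine the two least-probable nodes; the expected code length is the sum of the merged weights.
merge 1/33 + 2/33 → 1/11
merge 1/11 + 1/6 → 17/66
merge 2/11 + 17/66 → 29/66
merge 3/11 + 19/66 → 37/66
merge 29/66 + 37/66 → 1
L = 1/11 + 17/66 + 29/66 + 37/66 + 1 = 155/66 ≈ 2.348 bits/symbol.

2.348 bits/symbol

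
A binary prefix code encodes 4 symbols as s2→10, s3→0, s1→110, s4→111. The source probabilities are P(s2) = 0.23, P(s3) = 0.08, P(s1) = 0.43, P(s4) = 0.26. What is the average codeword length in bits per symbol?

L̄ = Σ pᵢ·ℓᵢ = 0.23·2 + 0.08·1 + 0.43·3 + 0.26·3 = 2.61 bits/symbol.

2.61 bits/symbol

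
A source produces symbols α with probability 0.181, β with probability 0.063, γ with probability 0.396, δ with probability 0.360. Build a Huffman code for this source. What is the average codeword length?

Repeatedly combine the two least-probable nodes; the expected code length is the sum of the merged weights.
merge 63/1000 + 181/1000 → 61/250
merge 61/250 + 9/25 → 151/250
merge 99/250 + 151/250 → 1
L = 61/250 + 151/250 + 1 = 231/125 = 1.848 bits/symbol.

1.848 bits/symbol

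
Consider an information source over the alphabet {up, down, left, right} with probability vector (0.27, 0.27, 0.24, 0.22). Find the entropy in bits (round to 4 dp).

1.9948 bits

H = −Σ pᵢ log₂ pᵢ.
−0.27·log₂(0.27) = 0.5100
−0.27·log₂(0.27) = 0.5100
−0.24·log₂(0.24) = 0.4941
−0.22·log₂(0.22) = 0.4806
Sum ≈ 1.9948 → 1.9948 bits.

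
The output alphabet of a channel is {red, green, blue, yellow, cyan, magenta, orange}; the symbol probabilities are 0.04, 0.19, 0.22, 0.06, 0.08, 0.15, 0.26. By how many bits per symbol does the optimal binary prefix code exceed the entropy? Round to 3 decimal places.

Entropy H = −Σ p log₂ p ≈ 2.5724 bits.
Huffman merges: 1/25+3/50→1/10; 2/25+1/10→9/50; 3/20+9/50→33/100; 19/100+11/50→41/100; 13/50+33/100→59/100; 41/100+59/100→1. L = 261/100 ≈ 2.6100.
L − H = 2.6100 − 2.5724 = 0.038 bits.

0.038 bits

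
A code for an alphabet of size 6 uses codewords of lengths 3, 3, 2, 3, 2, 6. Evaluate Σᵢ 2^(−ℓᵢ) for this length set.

0.890625

With common denominator 2^6 = 64: Σ 2^(−ℓᵢ) = 8/64 + 8/64 + 16/64 + 8/64 + 16/64 + 1/64 = 57/64 = 0.890625.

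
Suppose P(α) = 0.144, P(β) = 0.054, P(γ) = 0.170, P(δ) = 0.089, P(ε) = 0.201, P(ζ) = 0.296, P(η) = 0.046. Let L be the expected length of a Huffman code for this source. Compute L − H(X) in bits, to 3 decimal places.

Entropy H = −Σ p log₂ p ≈ 2.5647 bits.
Huffman merges: 23/500+27/500→1/10; 89/1000+1/10→189/1000; 18/125+17/100→157/500; 189/1000+201/1000→39/100; 37/125+157/500→61/100; 39/100+61/100→1. L = 2603/1000 ≈ 2.6030.
L − H = 2.6030 − 2.5647 = 0.038 bits.

0.038 bits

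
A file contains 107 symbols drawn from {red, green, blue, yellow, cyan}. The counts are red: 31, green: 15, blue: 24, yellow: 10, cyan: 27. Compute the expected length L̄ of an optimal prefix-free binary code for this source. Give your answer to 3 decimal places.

Probabilities are the counts divided by 107.
Repeatedly combine the two least-probable nodes; the expected code length is the sum of the merged weights.
merge 10/107 + 15/107 → 25/107
merge 24/107 + 25/107 → 49/107
merge 27/107 + 31/107 → 58/107
merge 49/107 + 58/107 → 1
L = 25/107 + 49/107 + 58/107 + 1 = 239/107 ≈ 2.234 bits/symbol.

2.234 bits/symbol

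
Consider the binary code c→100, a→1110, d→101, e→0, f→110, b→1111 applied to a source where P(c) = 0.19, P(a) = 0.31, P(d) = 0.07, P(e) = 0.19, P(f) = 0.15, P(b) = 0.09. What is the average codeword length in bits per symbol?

3.02 bits/symbol

L̄ = Σ pᵢ·ℓᵢ = 0.19·3 + 0.31·4 + 0.07·3 + 0.19·1 + 0.15·3 + 0.09·4 = 3.02 bits/symbol.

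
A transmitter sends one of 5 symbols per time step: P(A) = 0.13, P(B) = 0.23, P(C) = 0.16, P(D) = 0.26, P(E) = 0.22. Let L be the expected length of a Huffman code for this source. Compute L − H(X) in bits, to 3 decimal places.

0.011 bits

Entropy H = −Σ p log₂ p ≈ 2.2792 bits.
Huffman merges: 13/100+4/25→29/100; 11/50+23/100→9/20; 13/50+29/100→11/20; 9/20+11/20→1. L = 229/100 ≈ 2.2900.
L − H = 2.2900 − 2.2792 = 0.011 bits.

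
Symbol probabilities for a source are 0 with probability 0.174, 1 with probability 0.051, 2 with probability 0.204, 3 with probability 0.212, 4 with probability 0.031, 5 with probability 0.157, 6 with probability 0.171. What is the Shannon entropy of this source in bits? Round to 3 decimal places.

2.611 bits

H = −Σ pᵢ log₂ pᵢ.
−0.174·log₂(0.174) = 0.4390
−0.051·log₂(0.051) = 0.2190
−0.204·log₂(0.204) = 0.4678
−0.212·log₂(0.212) = 0.4744
−0.031·log₂(0.031) = 0.1554
−0.157·log₂(0.157) = 0.4194
−0.171·log₂(0.171) = 0.4357
Sum ≈ 2.6106 → 2.611 bits.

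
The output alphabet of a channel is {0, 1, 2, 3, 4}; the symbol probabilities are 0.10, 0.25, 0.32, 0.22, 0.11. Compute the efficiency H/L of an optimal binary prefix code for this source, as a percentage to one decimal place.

99.1%

Entropy H = −Σ p log₂ p ≈ 2.1891 bits.
Huffman merges: 1/10+11/100→21/100; 21/100+11/50→43/100; 1/4+8/25→57/100; 43/100+57/100→1. L = 221/100 ≈ 2.2100.
Efficiency = H/L = 2.1891/2.2100 = 99.1%.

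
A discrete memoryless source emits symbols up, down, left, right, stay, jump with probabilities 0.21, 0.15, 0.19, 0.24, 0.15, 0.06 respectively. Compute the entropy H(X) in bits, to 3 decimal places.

H = −Σ pᵢ log₂ pᵢ.
−0.21·log₂(0.21) = 0.4728
−0.15·log₂(0.15) = 0.4105
−0.19·log₂(0.19) = 0.4552
−0.24·log₂(0.24) = 0.4941
−0.15·log₂(0.15) = 0.4105
−0.06·log₂(0.06) = 0.2435
Sum ≈ 2.4868 → 2.487 bits.

2.487 bits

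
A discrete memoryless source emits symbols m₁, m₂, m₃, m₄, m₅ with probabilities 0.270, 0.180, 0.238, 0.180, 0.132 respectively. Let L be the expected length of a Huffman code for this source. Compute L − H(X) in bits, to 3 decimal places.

0.033 bits

Entropy H = −Σ p log₂ p ≈ 2.2792 bits.
Huffman merges: 33/250+9/50→39/125; 9/50+119/500→209/500; 27/100+39/125→291/500; 209/500+291/500→1. L = 289/125 ≈ 2.3120.
L − H = 2.3120 − 2.2792 = 0.033 bits.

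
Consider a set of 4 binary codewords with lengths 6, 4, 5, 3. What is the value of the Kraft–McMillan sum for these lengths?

With common denominator 2^6 = 64: Σ 2^(−ℓᵢ) = 1/64 + 4/64 + 2/64 + 8/64 = 15/64 = 0.234375.

0.234375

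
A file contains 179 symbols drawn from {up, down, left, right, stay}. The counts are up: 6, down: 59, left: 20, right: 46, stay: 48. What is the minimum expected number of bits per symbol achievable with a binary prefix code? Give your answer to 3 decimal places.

2.145 bits/symbol

Probabilities are the counts divided by 179.
Repeatedly combine the two least-probable nodes; the expected code length is the sum of the merged weights.
merge 6/179 + 20/179 → 26/179
merge 26/179 + 46/179 → 72/179
merge 48/179 + 59/179 → 107/179
merge 72/179 + 107/179 → 1
L = 26/179 + 72/179 + 107/179 + 1 = 384/179 ≈ 2.145 bits/symbol.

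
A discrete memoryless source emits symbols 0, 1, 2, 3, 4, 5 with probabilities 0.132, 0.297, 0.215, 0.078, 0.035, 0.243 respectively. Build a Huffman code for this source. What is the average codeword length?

Repeatedly combine the two least-probable nodes; the expected code length is the sum of the merged weights.
merge 7/200 + 39/500 → 113/1000
merge 113/1000 + 33/250 → 49/200
merge 43/200 + 243/1000 → 229/500
merge 49/200 + 297/1000 → 271/500
merge 229/500 + 271/500 → 1
L = 113/1000 + 49/200 + 229/500 + 271/500 + 1 = 1179/500 = 2.358 bits/symbol.

2.358 bits/symbol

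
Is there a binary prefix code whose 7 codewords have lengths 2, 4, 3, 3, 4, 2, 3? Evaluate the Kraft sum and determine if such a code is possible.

With common denominator 2^4 = 16: Σ 2^(−ℓᵢ) = 4/16 + 1/16 + 2/16 + 2/16 + 1/16 + 4/16 + 2/16 = 16/16 = 1.
Kraft's inequality requires Σ ≤ 1; here Σ = 1 ≤ 1, so such a prefix code exists.

1; yes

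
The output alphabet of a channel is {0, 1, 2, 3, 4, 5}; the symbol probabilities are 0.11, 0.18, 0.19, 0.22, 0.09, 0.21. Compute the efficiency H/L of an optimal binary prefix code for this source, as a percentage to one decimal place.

Entropy H = −Σ p log₂ p ≈ 2.5169 bits.
Huffman merges: 9/100+11/100→1/5; 9/50+19/100→37/100; 1/5+21/100→41/100; 11/50+37/100→59/100; 41/100+59/100→1. L = 257/100 ≈ 2.5700.
Efficiency = H/L = 2.5169/2.5700 = 97.9%.

97.9%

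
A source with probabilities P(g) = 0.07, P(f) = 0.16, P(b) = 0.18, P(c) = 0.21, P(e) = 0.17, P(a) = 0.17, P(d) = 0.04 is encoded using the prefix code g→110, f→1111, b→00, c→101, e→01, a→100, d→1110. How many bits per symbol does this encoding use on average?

2.85 bits/symbol

L̄ = Σ pᵢ·ℓᵢ = 0.07·3 + 0.16·4 + 0.18·2 + 0.21·3 + 0.17·2 + 0.17·3 + 0.04·4 = 2.85 bits/symbol.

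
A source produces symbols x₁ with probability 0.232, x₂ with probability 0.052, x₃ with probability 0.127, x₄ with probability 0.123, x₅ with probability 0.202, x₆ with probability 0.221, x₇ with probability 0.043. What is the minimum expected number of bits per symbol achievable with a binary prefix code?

Repeatedly combine the two least-probable nodes; the expected code length is the sum of the merged weights.
merge 43/1000 + 13/250 → 19/200
merge 19/200 + 123/1000 → 109/500
merge 127/1000 + 101/500 → 329/1000
merge 109/500 + 221/1000 → 439/1000
merge 29/125 + 329/1000 → 561/1000
merge 439/1000 + 561/1000 → 1
L = 19/200 + 109/500 + 329/1000 + 439/1000 + 561/1000 + 1 = 1321/500 = 2.642 bits/symbol.

2.642 bits/symbol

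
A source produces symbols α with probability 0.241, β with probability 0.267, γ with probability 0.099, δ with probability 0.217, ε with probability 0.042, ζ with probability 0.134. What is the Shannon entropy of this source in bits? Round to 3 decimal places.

2.393 bits

H = −Σ pᵢ log₂ pᵢ.
−0.241·log₂(0.241) = 0.4947
−0.267·log₂(0.267) = 0.5087
−0.099·log₂(0.099) = 0.3303
−0.217·log₂(0.217) = 0.4783
−0.042·log₂(0.042) = 0.1921
−0.134·log₂(0.134) = 0.3886
Sum ≈ 2.3927 → 2.393 bits.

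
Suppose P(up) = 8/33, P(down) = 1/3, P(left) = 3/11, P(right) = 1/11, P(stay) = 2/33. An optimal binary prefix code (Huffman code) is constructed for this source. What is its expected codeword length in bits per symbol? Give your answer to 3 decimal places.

2.152 bits/symbol

Repeatedly combine the two least-probable nodes; the expected code length is the sum of the merged weights.
merge 2/33 + 1/11 → 5/33
merge 5/33 + 8/33 → 13/33
merge 3/11 + 1/3 → 20/33
merge 13/33 + 20/33 → 1
L = 5/33 + 13/33 + 20/33 + 1 = 71/33 ≈ 2.152 bits/symbol.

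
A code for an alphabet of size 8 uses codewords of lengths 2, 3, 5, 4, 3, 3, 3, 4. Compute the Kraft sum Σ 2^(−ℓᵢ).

0.90625

With common denominator 2^5 = 32: Σ 2^(−ℓᵢ) = 8/32 + 4/32 + 1/32 + 2/32 + 4/32 + 4/32 + 4/32 + 2/32 = 29/32 = 0.90625.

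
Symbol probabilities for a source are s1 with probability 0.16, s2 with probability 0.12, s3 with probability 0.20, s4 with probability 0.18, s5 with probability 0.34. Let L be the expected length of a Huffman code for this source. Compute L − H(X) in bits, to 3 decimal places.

0.051 bits

Entropy H = −Σ p log₂ p ≈ 2.2290 bits.
Huffman merges: 3/25+4/25→7/25; 9/50+1/5→19/50; 7/25+17/50→31/50; 19/50+31/50→1. L = 57/25 ≈ 2.2800.
L − H = 2.2800 − 2.2290 = 0.051 bits.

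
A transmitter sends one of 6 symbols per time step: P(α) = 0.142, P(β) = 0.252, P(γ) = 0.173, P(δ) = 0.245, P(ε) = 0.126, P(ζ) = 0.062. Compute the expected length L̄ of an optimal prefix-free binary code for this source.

Repeatedly combine the two least-probable nodes; the expected code length is the sum of the merged weights.
merge 31/500 + 63/500 → 47/250
merge 71/500 + 173/1000 → 63/200
merge 47/250 + 49/200 → 433/1000
merge 63/250 + 63/200 → 567/1000
merge 433/1000 + 567/1000 → 1
L = 47/250 + 63/200 + 433/1000 + 567/1000 + 1 = 2503/1000 = 2.503 bits/symbol.

2.503 bits/symbol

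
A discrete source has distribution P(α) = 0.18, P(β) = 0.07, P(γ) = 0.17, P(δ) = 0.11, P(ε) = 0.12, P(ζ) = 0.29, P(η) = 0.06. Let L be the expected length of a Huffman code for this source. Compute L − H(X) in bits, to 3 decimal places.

0.033 bits

Entropy H = −Σ p log₂ p ≈ 2.6272 bits.
Huffman merges: 3/50+7/100→13/100; 11/100+3/25→23/100; 13/100+17/100→3/10; 9/50+23/100→41/100; 29/100+3/10→59/100; 41/100+59/100→1. L = 133/50 ≈ 2.6600.
L − H = 2.6600 − 2.6272 = 0.033 bits.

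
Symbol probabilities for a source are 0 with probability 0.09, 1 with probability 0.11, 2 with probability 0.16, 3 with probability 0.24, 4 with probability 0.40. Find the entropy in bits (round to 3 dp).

2.109 bits

H = −Σ pᵢ log₂ pᵢ.
−0.09·log₂(0.09) = 0.3127
−0.11·log₂(0.11) = 0.3503
−0.16·log₂(0.16) = 0.4230
−0.24·log₂(0.24) = 0.4941
−0.40·log₂(0.40) = 0.5288
Sum ≈ 2.1089 → 2.109 bits.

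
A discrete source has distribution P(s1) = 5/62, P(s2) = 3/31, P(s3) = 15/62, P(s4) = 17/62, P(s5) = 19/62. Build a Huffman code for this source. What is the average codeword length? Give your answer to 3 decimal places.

Repeatedly combine the two least-probable nodes; the expected code length is the sum of the merged weights.
merge 5/62 + 3/31 → 11/62
merge 11/62 + 15/62 → 13/31
merge 17/62 + 19/62 → 18/31
merge 13/31 + 18/31 → 1
L = 11/62 + 13/31 + 18/31 + 1 = 135/62 ≈ 2.177 bits/symbol.

2.177 bits/symbol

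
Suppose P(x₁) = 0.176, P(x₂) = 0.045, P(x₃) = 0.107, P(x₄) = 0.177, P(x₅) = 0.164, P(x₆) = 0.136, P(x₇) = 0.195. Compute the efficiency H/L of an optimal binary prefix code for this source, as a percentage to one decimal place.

Entropy H = −Σ p log₂ p ≈ 2.7087 bits.
Huffman merges: 9/200+107/1000→19/125; 17/125+19/125→36/125; 41/250+22/125→17/50; 177/1000+39/200→93/250; 36/125+17/50→157/250; 93/250+157/250→1. L = 139/50 ≈ 2.7800.
Efficiency = H/L = 2.7087/2.7800 = 97.4%.

97.4%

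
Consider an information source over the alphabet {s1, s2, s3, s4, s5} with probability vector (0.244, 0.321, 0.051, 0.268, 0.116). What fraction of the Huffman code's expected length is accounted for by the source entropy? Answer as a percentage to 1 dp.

97.4%

Entropy H = −Σ p log₂ p ≈ 2.1114 bits.
Huffman merges: 51/1000+29/250→167/1000; 167/1000+61/250→411/1000; 67/250+321/1000→589/1000; 411/1000+589/1000→1. L = 2167/1000 ≈ 2.1670.
Efficiency = H/L = 2.1114/2.1670 = 97.4%.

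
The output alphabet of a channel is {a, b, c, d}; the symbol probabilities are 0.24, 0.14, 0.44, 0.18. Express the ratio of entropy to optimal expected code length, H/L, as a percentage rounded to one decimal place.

Entropy H = −Σ p log₂ p ≈ 1.8577 bits.
Huffman merges: 7/50+9/50→8/25; 6/25+8/25→14/25; 11/25+14/25→1. L = 47/25 ≈ 1.8800.
Efficiency = H/L = 1.8577/1.8800 = 98.8%.

98.8%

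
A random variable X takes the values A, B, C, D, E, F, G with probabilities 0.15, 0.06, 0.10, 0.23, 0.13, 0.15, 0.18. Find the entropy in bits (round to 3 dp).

2.712 bits

H = −Σ pᵢ log₂ pᵢ.
−0.15·log₂(0.15) = 0.4105
−0.06·log₂(0.06) = 0.2435
−0.10·log₂(0.10) = 0.3322
−0.23·log₂(0.23) = 0.4877
−0.13·log₂(0.13) = 0.3826
−0.15·log₂(0.15) = 0.4105
−0.18·log₂(0.18) = 0.4453
Sum ≈ 2.7124 → 2.712 bits.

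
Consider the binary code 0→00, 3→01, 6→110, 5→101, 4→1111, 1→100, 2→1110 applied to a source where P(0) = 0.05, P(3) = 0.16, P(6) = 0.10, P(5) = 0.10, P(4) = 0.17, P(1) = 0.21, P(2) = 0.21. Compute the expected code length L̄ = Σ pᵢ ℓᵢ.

3.17 bits/symbol

L̄ = Σ pᵢ·ℓᵢ = 0.05·2 + 0.16·2 + 0.10·3 + 0.10·3 + 0.17·4 + 0.21·3 + 0.21·4 = 3.17 bits/symbol.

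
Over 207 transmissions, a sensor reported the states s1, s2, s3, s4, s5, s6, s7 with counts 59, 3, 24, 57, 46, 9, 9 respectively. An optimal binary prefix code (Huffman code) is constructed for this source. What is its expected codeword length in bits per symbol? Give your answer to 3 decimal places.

Probabilities are the counts divided by 207.
Repeatedly combine the two least-probable nodes; the expected code length is the sum of the merged weights.
merge 1/69 + 1/23 → 4/69
merge 1/23 + 4/69 → 7/69
merge 7/69 + 8/69 → 5/23
merge 5/23 + 2/9 → 91/207
merge 19/69 + 59/207 → 116/207
merge 91/207 + 116/207 → 1
L = 4/69 + 7/69 + 5/23 + 91/207 + 116/207 + 1 = 164/69 ≈ 2.377 bits/symbol.

2.377 bits/symbol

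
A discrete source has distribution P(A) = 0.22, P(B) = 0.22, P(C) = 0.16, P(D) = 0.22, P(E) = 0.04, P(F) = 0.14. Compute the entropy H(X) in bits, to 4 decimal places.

H = −Σ pᵢ log₂ pᵢ.
−0.22·log₂(0.22) = 0.4806
−0.22·log₂(0.22) = 0.4806
−0.16·log₂(0.16) = 0.4230
−0.22·log₂(0.22) = 0.4806
−0.04·log₂(0.04) = 0.1858
−0.14·log₂(0.14) = 0.3971
Sum ≈ 2.4476 → 2.4476 bits.

2.4476 bits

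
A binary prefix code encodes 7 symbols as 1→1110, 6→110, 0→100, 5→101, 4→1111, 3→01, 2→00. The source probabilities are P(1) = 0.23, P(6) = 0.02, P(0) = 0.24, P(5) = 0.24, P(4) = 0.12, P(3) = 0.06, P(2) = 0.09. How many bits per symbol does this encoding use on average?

3.2 bits/symbol

L̄ = Σ pᵢ·ℓᵢ = 0.23·4 + 0.02·3 + 0.24·3 + 0.24·3 + 0.12·4 + 0.06·2 + 0.09·2 = 3.2 bits/symbol.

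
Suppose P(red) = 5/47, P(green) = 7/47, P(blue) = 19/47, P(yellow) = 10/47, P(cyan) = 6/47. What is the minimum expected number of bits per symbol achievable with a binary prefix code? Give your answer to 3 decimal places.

Repeatedly combine the two least-probable nodes; the expected code length is the sum of the merged weights.
merge 5/47 + 6/47 → 11/47
merge 7/47 + 10/47 → 17/47
merge 11/47 + 17/47 → 28/47
merge 19/47 + 28/47 → 1
L = 11/47 + 17/47 + 28/47 + 1 = 103/47 ≈ 2.191 bits/symbol.

2.191 bits/symbol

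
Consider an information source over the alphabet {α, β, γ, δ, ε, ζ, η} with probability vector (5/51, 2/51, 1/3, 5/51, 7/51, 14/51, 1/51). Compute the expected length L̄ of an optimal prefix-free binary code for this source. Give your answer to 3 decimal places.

Repeatedly combine the two least-probable nodes; the expected code length is the sum of the merged weights.
merge 1/51 + 2/51 → 1/17
merge 1/17 + 5/51 → 8/51
merge 5/51 + 7/51 → 4/17
merge 8/51 + 4/17 → 20/51
merge 14/51 + 1/3 → 31/51
merge 20/51 + 31/51 → 1
L = 1/17 + 8/51 + 4/17 + 20/51 + 31/51 + 1 = 125/51 ≈ 2.451 bits/symbol.

2.451 bits/symbol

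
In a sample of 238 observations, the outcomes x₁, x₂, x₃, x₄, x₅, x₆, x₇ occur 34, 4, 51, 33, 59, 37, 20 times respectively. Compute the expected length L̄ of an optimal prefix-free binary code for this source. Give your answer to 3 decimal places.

Probabilities are the counts divided by 238.
Repeatedly combine the two least-probable nodes; the expected code length is the sum of the merged weights.
merge 2/119 + 10/119 → 12/119
merge 12/119 + 33/238 → 57/238
merge 1/7 + 37/238 → 71/238
merge 3/14 + 57/238 → 54/119
merge 59/238 + 71/238 → 65/119
merge 54/119 + 65/119 → 1
L = 12/119 + 57/238 + 71/238 + 54/119 + 65/119 + 1 = 314/119 ≈ 2.639 bits/symbol.

2.639 bits/symbol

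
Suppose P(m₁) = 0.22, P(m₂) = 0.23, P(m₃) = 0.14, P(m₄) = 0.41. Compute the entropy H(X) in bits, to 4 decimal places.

H = −Σ pᵢ log₂ pᵢ.
−0.22·log₂(0.22) = 0.4806
−0.23·log₂(0.23) = 0.4877
−0.14·log₂(0.14) = 0.3971
−0.41·log₂(0.41) = 0.5274
Sum ≈ 1.8927 → 1.8927 bits.

1.8927 bits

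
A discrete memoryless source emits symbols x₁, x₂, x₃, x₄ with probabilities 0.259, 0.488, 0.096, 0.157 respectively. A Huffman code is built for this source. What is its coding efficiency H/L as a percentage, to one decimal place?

Entropy H = −Σ p log₂ p ≈ 1.7538 bits.
Huffman merges: 12/125+157/1000→253/1000; 253/1000+259/1000→64/125; 61/125+64/125→1. L = 353/200 ≈ 1.7650.
Efficiency = H/L = 1.7538/1.7650 = 99.4%.

99.4%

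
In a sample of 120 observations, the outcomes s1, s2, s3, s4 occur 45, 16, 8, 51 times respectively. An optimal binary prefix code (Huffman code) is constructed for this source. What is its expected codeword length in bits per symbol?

Probabilities are the counts divided by 120.
Repeatedly combine the two least-probable nodes; the expected code length is the sum of the merged weights.
merge 1/15 + 2/15 → 1/5
merge 1/5 + 3/8 → 23/40
merge 17/40 + 23/40 → 1
L = 1/5 + 23/40 + 1 = 71/40 = 1.775 bits/symbol.

1.775 bits/symbol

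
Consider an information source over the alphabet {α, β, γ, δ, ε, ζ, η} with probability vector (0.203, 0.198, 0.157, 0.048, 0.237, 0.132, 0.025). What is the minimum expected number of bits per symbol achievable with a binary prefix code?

2.633 bits/symbol

Repeatedly combine the two least-probable nodes; the expected code length is the sum of the merged weights.
merge 1/40 + 6/125 → 73/1000
merge 73/1000 + 33/250 → 41/200
merge 157/1000 + 99/500 → 71/200
merge 203/1000 + 41/200 → 51/125
merge 237/1000 + 71/200 → 74/125
merge 51/125 + 74/125 → 1
L = 73/1000 + 41/200 + 71/200 + 51/125 + 74/125 + 1 = 2633/1000 = 2.633 bits/symbol.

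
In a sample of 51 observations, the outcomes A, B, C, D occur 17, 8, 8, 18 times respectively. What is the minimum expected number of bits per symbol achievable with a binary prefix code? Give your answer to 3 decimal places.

Probabilities are the counts divided by 51.
Repeatedly combine the two least-probable nodes; the expected code length is the sum of the merged weights.
merge 8/51 + 8/51 → 16/51
merge 16/51 + 1/3 → 11/17
merge 6/17 + 11/17 → 1
L = 16/51 + 11/17 + 1 = 100/51 ≈ 1.961 bits/symbol.

1.961 bits/symbol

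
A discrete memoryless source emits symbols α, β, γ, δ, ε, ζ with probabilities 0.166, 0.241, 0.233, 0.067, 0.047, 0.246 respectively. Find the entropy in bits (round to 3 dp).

2.381 bits

H = −Σ pᵢ log₂ pᵢ.
−0.166·log₂(0.166) = 0.4301
−0.241·log₂(0.241) = 0.4947
−0.233·log₂(0.233) = 0.4897
−0.067·log₂(0.067) = 0.2613
−0.047·log₂(0.047) = 0.2073
−0.246·log₂(0.246) = 0.4977
Sum ≈ 2.3808 → 2.381 bits.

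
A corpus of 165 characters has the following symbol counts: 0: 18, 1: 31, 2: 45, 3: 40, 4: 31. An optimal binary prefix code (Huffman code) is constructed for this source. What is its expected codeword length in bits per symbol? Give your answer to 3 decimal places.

2.297 bits/symbol

Probabilities are the counts divided by 165.
Repeatedly combine the two least-probable nodes; the expected code length is the sum of the merged weights.
merge 6/55 + 31/165 → 49/165
merge 31/165 + 8/33 → 71/165
merge 3/11 + 49/165 → 94/165
merge 71/165 + 94/165 → 1
L = 49/165 + 71/165 + 94/165 + 1 = 379/165 ≈ 2.297 bits/symbol.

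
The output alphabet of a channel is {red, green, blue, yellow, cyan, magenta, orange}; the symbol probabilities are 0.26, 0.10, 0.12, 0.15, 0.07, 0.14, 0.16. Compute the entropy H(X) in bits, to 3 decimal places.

2.704 bits

H = −Σ pᵢ log₂ pᵢ.
−0.26·log₂(0.26) = 0.5053
−0.10·log₂(0.10) = 0.3322
−0.12·log₂(0.12) = 0.3671
−0.15·log₂(0.15) = 0.4105
−0.07·log₂(0.07) = 0.2686
−0.14·log₂(0.14) = 0.3971
−0.16·log₂(0.16) = 0.4230
Sum ≈ 2.7038 → 2.704 bits.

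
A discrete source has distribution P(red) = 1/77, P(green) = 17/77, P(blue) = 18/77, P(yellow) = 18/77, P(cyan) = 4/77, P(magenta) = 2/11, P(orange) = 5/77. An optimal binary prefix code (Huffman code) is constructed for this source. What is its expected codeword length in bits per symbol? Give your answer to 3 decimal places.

2.506 bits/symbol

Repeatedly combine the two least-probable nodes; the expected code length is the sum of the merged weights.
merge 1/77 + 4/77 → 5/77
merge 5/77 + 5/77 → 10/77
merge 10/77 + 2/11 → 24/77
merge 17/77 + 18/77 → 5/11
merge 18/77 + 24/77 → 6/11
merge 5/11 + 6/11 → 1
L = 5/77 + 10/77 + 24/77 + 5/11 + 6/11 + 1 = 193/77 ≈ 2.506 bits/symbol.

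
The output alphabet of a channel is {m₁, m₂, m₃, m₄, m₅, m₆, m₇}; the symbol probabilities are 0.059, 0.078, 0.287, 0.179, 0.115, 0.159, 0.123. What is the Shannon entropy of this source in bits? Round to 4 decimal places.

2.6416 bits

H = −Σ pᵢ log₂ pᵢ.
−0.059·log₂(0.059) = 0.2409
−0.078·log₂(0.078) = 0.2871
−0.287·log₂(0.287) = 0.5169
−0.179·log₂(0.179) = 0.4443
−0.115·log₂(0.115) = 0.3588
−0.159·log₂(0.159) = 0.4218
−0.123·log₂(0.123) = 0.3719
Sum ≈ 2.6416 → 2.6416 bits.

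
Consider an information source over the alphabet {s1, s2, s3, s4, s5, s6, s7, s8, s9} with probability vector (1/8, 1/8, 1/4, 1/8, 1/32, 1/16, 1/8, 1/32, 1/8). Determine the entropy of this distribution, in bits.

2.9375 bits

Each probability is a power of 1/2, so log₂(1/p) is an integer.
H = Σ p·log₂(1/p) = 1/8·3 + 1/8·3 + 1/4·2 + 1/8·3 + 1/32·5 + 1/16·4 + 1/8·3 + 1/32·5 + 1/8·3 = 2.9375 bits.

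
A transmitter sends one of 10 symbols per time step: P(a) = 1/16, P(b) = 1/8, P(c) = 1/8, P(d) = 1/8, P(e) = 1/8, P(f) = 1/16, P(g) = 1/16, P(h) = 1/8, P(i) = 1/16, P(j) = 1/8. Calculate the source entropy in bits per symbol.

Each probability is a power of 1/2, so log₂(1/p) is an integer.
H = Σ p·log₂(1/p) = 1/16·4 + 1/8·3 + 1/8·3 + 1/8·3 + 1/8·3 + 1/16·4 + 1/16·4 + 1/8·3 + 1/16·4 + 1/8·3 = 3.25 bits.

3.25 bits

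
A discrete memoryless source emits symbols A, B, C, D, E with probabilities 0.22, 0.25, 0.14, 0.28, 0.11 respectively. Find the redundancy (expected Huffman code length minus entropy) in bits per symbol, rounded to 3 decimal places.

0.008 bits

Entropy H = −Σ p log₂ p ≈ 2.2422 bits.
Huffman merges: 11/100+7/50→1/4; 11/50+1/4→47/100; 1/4+7/25→53/100; 47/100+53/100→1. L = 9/4 ≈ 2.2500.
L − H = 2.2500 − 2.2422 = 0.008 bits.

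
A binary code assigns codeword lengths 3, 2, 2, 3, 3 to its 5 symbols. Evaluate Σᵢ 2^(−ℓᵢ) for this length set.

With common denominator 2^3 = 8: Σ 2^(−ℓᵢ) = 1/8 + 2/8 + 2/8 + 1/8 + 1/8 = 7/8 = 0.875.

0.875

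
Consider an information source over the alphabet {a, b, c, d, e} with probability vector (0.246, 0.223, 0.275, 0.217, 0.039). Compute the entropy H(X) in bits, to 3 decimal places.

H = −Σ pᵢ log₂ pᵢ.
−0.246·log₂(0.246) = 0.4977
−0.223·log₂(0.223) = 0.4828
−0.275·log₂(0.275) = 0.5122
−0.217·log₂(0.217) = 0.4783
−0.039·log₂(0.039) = 0.1825
Sum ≈ 2.1535 → 2.154 bits.

2.154 bits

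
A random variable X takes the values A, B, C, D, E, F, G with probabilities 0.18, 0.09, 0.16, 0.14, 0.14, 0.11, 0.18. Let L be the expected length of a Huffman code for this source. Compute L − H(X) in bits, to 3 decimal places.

0.049 bits

Entropy H = −Σ p log₂ p ≈ 2.7708 bits.
Huffman merges: 9/100+11/100→1/5; 7/50+7/50→7/25; 4/25+9/50→17/50; 9/50+1/5→19/50; 7/25+17/50→31/50; 19/50+31/50→1. L = 141/50 ≈ 2.8200.
L − H = 2.8200 − 2.7708 = 0.049 bits.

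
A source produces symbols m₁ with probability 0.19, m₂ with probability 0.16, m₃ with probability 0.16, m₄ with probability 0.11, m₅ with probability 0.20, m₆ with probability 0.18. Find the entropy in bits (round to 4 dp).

2.5612 bits

H = −Σ pᵢ log₂ pᵢ.
−0.19·log₂(0.19) = 0.4552
−0.16·log₂(0.16) = 0.4230
−0.16·log₂(0.16) = 0.4230
−0.11·log₂(0.11) = 0.3503
−0.20·log₂(0.20) = 0.4644
−0.18·log₂(0.18) = 0.4453
Sum ≈ 2.5612 → 2.5612 bits.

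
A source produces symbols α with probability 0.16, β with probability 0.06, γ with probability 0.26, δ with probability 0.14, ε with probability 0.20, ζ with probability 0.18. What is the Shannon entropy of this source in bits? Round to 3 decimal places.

H = −Σ pᵢ log₂ pᵢ.
−0.16·log₂(0.16) = 0.4230
−0.06·log₂(0.06) = 0.2435
−0.26·log₂(0.26) = 0.5053
−0.14·log₂(0.14) = 0.3971
−0.20·log₂(0.20) = 0.4644
−0.18·log₂(0.18) = 0.4453
Sum ≈ 2.4786 → 2.479 bits.

2.479 bits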